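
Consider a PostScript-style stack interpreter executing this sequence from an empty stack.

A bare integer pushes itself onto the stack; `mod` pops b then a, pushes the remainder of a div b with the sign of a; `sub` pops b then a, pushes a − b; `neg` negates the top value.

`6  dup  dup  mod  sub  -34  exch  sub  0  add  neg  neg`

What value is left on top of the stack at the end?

-40

6     6
dup   6 6
dup   6 6 6
mod   6 0
sub   6
-34   6 -34
exch  -34 6
sub   -40
0     -40 0
add   -40
neg   40
neg   -40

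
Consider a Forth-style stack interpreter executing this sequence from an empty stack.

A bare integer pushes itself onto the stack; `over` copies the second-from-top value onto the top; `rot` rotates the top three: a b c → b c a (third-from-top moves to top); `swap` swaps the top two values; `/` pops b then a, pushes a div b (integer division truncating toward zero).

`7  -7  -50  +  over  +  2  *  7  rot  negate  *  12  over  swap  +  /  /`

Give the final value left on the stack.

7      : 7
-7     : 7 -7
-50    : 7 -7 -50
+      : 7 -57
over   : 7 -57 7
+      : 7 -50
2      : 7 -50 2
*      : 7 -100
7      : 7 -100 7
rot    : -100 7 7
negate : -100 7 -7
*      : -100 -49
12     : -100 -49 12
over   : -100 -49 12 -49
swap   : -100 -49 -49 12
+      : -100 -49 -37
/      : -100 1
/      : -100

-100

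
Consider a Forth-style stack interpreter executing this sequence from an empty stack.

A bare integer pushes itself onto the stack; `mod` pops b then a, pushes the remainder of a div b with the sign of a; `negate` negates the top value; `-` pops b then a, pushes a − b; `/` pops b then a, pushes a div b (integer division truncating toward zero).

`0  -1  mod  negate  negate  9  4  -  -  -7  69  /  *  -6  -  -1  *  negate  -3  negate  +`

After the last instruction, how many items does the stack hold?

1

0       0
-1      0 -1
mod     0
negate  0
negate  0
9       0 9
4       0 9 4
-       0 5
-       -5
-7      -5 -7
69      -5 -7 69
/       -5 0
*       0
-6      0 -6
-       6
-1      6 -1
*       -6
negate  6
-3      6 -3
negate  6 3
+       9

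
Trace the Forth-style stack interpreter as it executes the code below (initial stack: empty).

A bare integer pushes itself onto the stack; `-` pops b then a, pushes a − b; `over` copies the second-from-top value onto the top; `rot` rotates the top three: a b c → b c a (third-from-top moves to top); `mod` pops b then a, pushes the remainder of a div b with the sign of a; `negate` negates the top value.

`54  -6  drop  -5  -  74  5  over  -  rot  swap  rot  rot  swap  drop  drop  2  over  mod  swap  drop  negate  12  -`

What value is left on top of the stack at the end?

54     → 54
-6     → 54 -6
drop   → 54
-5     → 54 -5
-      → 59
74     → 59 74
5      → 59 74 5
over   → 59 74 5 74
-      → 59 74 -69
rot    → 74 -69 59
swap   → 74 59 -69
rot    → 59 -69 74
rot    → -69 74 59
swap   → -69 59 74
drop   → -69 59
drop   → -69
2      → -69 2
over   → -69 2 -69
mod    → -69 2
swap   → 2 -69
drop   → 2
negate → -2
12     → -2 12
-      → -14

-14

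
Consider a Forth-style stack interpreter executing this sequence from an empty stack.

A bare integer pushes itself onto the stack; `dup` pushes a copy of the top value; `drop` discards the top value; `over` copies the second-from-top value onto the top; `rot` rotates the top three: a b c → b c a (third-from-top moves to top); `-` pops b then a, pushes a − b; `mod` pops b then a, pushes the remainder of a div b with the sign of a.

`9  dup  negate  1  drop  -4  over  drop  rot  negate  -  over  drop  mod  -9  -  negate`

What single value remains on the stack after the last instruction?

-5

9       [9]
dup     [9, 9]
negate  [9, -9]
1       [9, -9, 1]
drop    [9, -9]
-4      [9, -9, -4]
over    [9, -9, -4, -9]
drop    [9, -9, -4]
rot     [-9, -4, 9]
negate  [-9, -4, -9]
-       [-9, 5]
over    [-9, 5, -9]
drop    [-9, 5]
mod     [-4]
-9      [-4, -9]
-       [5]
negate  [-5]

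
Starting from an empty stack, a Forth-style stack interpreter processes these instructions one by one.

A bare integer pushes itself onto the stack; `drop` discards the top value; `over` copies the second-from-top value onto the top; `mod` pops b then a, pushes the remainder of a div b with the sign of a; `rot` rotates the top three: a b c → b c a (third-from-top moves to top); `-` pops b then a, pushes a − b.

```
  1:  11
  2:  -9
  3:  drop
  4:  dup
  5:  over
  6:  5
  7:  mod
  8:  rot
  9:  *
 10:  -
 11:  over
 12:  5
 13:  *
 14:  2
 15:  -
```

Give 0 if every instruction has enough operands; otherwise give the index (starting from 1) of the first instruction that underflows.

11

11   → 11
-9   → 11 -9
drop → 11
dup  → 11 11
over → 11 11 11
5    → 11 11 11 5
mod  → 11 11 1
rot  → 11 1 11
*    → 11 11
-    → 0
over  — needs 2 operands, stack has 1 → underflow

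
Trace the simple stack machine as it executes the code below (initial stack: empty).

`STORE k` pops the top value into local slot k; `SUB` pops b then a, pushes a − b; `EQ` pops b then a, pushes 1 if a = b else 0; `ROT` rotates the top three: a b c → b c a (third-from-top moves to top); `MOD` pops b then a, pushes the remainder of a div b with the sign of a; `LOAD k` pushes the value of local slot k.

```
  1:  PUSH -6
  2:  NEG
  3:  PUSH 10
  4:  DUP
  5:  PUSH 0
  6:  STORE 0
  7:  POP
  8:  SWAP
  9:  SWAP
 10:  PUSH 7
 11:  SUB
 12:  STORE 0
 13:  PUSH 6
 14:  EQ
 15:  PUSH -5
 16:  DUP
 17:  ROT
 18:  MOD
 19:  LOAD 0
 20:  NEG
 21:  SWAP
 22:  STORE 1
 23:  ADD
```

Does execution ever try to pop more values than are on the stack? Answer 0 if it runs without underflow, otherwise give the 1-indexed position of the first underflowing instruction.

PUSH -6 : [-6]
NEG     : [6]
PUSH 10 : [6, 10]
DUP     : [6, 10, 10]
PUSH 0  : [6, 10, 10, 0]
STORE 0 : [6, 10, 10]
POP     : [6, 10]
SWAP    : [10, 6]
SWAP    : [6, 10]
PUSH 7  : [6, 10, 7]
SUB     : [6, 3]
STORE 0 : [6]
PUSH 6  : [6, 6]
EQ      : [1]
PUSH -5 : [1, -5]
DUP     : [1, -5, -5]
ROT     : [-5, -5, 1]
MOD     : [-5, 0]
LOAD 0  : [-5, 0, 3]
NEG     : [-5, 0, -3]
SWAP    : [-5, -3, 0]
STORE 1 : [-5, -3]
ADD     : [-8]

0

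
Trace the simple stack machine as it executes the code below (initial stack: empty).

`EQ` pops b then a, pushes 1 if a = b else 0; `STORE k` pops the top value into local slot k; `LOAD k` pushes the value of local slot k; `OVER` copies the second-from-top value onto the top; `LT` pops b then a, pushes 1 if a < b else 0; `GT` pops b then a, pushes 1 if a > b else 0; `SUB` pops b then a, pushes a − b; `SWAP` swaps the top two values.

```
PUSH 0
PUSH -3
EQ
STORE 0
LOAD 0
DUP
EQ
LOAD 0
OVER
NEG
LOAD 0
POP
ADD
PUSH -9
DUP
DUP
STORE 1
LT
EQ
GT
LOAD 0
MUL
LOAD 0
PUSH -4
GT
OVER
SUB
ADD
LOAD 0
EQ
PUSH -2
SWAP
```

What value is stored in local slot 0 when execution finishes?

0

PUSH 0  : [0]
PUSH -3 : [0, -3]
EQ      : [0]
STORE 0 : []
LOAD 0  : [0]
DUP     : [0, 0]
EQ      : [1]
LOAD 0  : [1, 0]
OVER    : [1, 0, 1]
NEG     : [1, 0, -1]
LOAD 0  : [1, 0, -1, 0]
POP     : [1, 0, -1]
ADD     : [1, -1]
PUSH -9 : [1, -1, -9]
DUP     : [1, -1, -9, -9]
DUP     : [1, -1, -9, -9, -9]
STORE 1 : [1, -1, -9, -9]
LT      : [1, -1, 0]
EQ      : [1, 0]
GT      : [1]
LOAD 0  : [1, 0]
MUL     : [0]
LOAD 0  : [0, 0]
PUSH -4 : [0, 0, -4]
GT      : [0, 1]
OVER    : [0, 1, 0]
SUB     : [0, 1]
ADD     : [1]
LOAD 0  : [1, 0]
EQ      : [0]
PUSH -2 : [0, -2]
SWAP    : [-2, 0]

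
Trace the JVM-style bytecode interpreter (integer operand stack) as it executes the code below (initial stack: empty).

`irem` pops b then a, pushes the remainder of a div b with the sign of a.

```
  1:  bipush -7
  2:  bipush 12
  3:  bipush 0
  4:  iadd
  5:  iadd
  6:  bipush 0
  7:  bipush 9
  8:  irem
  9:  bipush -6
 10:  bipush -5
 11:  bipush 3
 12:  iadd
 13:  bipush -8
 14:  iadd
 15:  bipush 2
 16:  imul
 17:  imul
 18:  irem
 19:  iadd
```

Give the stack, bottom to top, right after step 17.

[5, 0, 120]

bipush -7 : -7
bipush 12 : -7 12
bipush 0  : -7 12 0
iadd      : -7 12
iadd      : 5
bipush 0  : 5 0
bipush 9  : 5 0 9
irem      : 5 0
bipush -6 : 5 0 -6
bipush -5 : 5 0 -6 -5
bipush 3  : 5 0 -6 -5 3
iadd      : 5 0 -6 -2
bipush -8 : 5 0 -6 -2 -8
iadd      : 5 0 -6 -10
bipush 2  : 5 0 -6 -10 2
imul      : 5 0 -6 -20
imul      : 5 0 120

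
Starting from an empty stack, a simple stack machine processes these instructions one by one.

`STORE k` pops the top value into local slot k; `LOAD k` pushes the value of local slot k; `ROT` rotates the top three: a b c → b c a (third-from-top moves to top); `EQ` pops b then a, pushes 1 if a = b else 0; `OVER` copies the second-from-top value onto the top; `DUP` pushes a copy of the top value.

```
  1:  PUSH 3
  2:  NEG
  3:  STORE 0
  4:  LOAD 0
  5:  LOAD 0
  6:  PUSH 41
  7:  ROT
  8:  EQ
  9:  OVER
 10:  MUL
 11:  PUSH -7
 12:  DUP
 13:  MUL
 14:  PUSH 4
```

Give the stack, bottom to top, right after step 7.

[-3, 41, -3]

PUSH 3  -> [3]
NEG     -> [-3]
STORE 0 -> []
LOAD 0  -> [-3]
LOAD 0  -> [-3, -3]
PUSH 41 -> [-3, -3, 41]
ROT     -> [-3, 41, -3]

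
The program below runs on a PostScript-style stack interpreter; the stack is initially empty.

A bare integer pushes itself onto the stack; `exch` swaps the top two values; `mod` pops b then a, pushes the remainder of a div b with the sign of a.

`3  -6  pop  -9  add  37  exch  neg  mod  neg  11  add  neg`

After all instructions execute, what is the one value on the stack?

-10

3    : 3
-6   : 3 -6
pop  : 3
-9   : 3 -9
add  : -6
37   : -6 37
exch : 37 -6
neg  : 37 6
mod  : 1
neg  : -1
11   : -1 11
add  : 10
neg  : -10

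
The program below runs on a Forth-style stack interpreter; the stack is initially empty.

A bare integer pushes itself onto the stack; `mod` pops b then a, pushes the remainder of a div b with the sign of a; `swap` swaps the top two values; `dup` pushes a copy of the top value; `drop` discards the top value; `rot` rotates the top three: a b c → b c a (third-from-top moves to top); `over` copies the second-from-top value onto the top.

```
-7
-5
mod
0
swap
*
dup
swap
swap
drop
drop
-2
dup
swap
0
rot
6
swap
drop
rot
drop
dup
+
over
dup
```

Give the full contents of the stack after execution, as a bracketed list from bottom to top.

[0, 12, 0, 0]

-7    [-7]
-5    [-7, -5]
mod   [-2]
0     [-2, 0]
swap  [0, -2]
*     [0]
dup   [0, 0]
swap  [0, 0]
swap  [0, 0]
drop  [0]
drop  []
-2    [-2]
dup   [-2, -2]
swap  [-2, -2]
0     [-2, -2, 0]
rot   [-2, 0, -2]
6     [-2, 0, -2, 6]
swap  [-2, 0, 6, -2]
drop  [-2, 0, 6]
rot   [0, 6, -2]
drop  [0, 6]
dup   [0, 6, 6]
+     [0, 12]
over  [0, 12, 0]
dup   [0, 12, 0, 0]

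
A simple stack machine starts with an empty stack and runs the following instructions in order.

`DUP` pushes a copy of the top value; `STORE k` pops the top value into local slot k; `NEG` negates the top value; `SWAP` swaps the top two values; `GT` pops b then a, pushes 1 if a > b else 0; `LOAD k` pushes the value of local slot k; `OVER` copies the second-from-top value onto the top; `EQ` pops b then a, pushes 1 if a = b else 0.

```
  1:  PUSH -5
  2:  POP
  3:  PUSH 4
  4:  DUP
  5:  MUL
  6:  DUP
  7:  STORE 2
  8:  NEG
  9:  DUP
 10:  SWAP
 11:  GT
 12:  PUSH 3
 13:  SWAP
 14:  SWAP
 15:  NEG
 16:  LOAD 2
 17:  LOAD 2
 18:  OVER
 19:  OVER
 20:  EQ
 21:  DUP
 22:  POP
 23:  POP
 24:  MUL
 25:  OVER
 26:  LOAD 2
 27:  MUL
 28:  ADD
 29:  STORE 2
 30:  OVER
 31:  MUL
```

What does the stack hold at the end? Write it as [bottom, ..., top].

[0, 0]

PUSH -5 → -5
POP     → (empty)
PUSH 4  → 4
DUP     → 4 4
MUL     → 16
DUP     → 16 16
STORE 2 → 16
NEG     → -16
DUP     → -16 -16
SWAP    → -16 -16
GT      → 0
PUSH 3  → 0 3
SWAP    → 3 0
SWAP    → 0 3
NEG     → 0 -3
LOAD 2  → 0 -3 16
LOAD 2  → 0 -3 16 16
OVER    → 0 -3 16 16 16
OVER    → 0 -3 16 16 16 16
EQ      → 0 -3 16 16 1
DUP     → 0 -3 16 16 1 1
POP     → 0 -3 16 16 1
POP     → 0 -3 16 16
MUL     → 0 -3 256
OVER    → 0 -3 256 -3
LOAD 2  → 0 -3 256 -3 16
MUL     → 0 -3 256 -48
ADD     → 0 -3 208
STORE 2 → 0 -3
OVER    → 0 -3 0
MUL     → 0 0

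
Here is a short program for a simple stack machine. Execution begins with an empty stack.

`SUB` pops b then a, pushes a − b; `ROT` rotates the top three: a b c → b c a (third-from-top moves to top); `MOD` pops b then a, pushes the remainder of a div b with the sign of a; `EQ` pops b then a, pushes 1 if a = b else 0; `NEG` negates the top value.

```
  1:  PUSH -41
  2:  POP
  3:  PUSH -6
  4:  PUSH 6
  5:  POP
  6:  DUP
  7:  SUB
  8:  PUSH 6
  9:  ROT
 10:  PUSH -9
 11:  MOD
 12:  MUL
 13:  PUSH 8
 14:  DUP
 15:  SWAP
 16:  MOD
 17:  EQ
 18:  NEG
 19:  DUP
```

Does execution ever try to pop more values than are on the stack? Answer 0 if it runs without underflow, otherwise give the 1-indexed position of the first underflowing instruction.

9

PUSH -41 → -41
POP      → (empty)
PUSH -6  → -6
PUSH 6   → -6 6
POP      → -6
DUP      → -6 -6
SUB      → 0
PUSH 6   → 0 6
ROT  — needs 3 operands, stack has 2 → underflow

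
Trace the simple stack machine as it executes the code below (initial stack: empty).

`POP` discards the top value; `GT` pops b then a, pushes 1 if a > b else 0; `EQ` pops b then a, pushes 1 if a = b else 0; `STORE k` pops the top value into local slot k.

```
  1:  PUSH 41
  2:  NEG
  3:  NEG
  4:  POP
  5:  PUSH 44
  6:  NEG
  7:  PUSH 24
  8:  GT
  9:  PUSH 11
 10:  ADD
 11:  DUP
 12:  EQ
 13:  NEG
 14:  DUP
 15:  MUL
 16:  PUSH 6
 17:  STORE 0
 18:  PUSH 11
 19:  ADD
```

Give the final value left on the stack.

PUSH 41  41
NEG      -41
NEG      41
POP      (empty)
PUSH 44  44
NEG      -44
PUSH 24  -44 24
GT       0
PUSH 11  0 11
ADD      11
DUP      11 11
EQ       1
NEG      -1
DUP      -1 -1
MUL      1
PUSH 6   1 6
STORE 0  1
PUSH 11  1 11
ADD      12

12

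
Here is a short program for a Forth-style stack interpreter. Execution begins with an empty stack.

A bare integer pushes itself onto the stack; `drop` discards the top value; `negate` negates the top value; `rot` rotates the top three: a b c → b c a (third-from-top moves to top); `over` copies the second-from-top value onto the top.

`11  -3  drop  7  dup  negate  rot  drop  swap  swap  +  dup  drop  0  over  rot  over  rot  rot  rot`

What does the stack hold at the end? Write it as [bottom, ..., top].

11     : [11]
-3     : [11, -3]
drop   : [11]
7      : [11, 7]
dup    : [11, 7, 7]
negate : [11, 7, -7]
rot    : [7, -7, 11]
drop   : [7, -7]
swap   : [-7, 7]
swap   : [7, -7]
+      : [0]
dup    : [0, 0]
drop   : [0]
0      : [0, 0]
over   : [0, 0, 0]
rot    : [0, 0, 0]
over   : [0, 0, 0, 0]
rot    : [0, 0, 0, 0]
rot    : [0, 0, 0, 0]
rot    : [0, 0, 0, 0]

[0, 0, 0, 0]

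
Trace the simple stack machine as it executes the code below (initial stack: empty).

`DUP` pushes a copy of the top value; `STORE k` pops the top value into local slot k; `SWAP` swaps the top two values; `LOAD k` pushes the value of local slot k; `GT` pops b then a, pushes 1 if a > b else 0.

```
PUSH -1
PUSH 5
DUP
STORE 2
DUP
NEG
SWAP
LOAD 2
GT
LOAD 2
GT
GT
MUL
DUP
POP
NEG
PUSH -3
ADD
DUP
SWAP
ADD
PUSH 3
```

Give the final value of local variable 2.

PUSH -1  -1
PUSH 5   -1 5
DUP      -1 5 5
STORE 2  -1 5
DUP      -1 5 5
NEG      -1 5 -5
SWAP     -1 -5 5
LOAD 2   -1 -5 5 5
GT       -1 -5 0
LOAD 2   -1 -5 0 5
GT       -1 -5 0
GT       -1 0
MUL      0
DUP      0 0
POP      0
NEG      0
PUSH -3  0 -3
ADD      -3
DUP      -3 -3
SWAP     -3 -3
ADD      -6
PUSH 3   -6 3

5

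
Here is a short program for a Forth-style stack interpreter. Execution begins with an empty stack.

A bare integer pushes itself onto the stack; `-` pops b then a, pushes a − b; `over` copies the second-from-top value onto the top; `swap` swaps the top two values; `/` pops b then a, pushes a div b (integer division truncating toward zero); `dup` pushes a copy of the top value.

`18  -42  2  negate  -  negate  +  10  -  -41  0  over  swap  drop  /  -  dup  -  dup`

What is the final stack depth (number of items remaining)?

2

18     → 18
-42    → 18 -42
2      → 18 -42 2
negate → 18 -42 -2
-      → 18 -40
negate → 18 40
+      → 58
10     → 58 10
-      → 48
-41    → 48 -41
0      → 48 -41 0
over   → 48 -41 0 -41
swap   → 48 -41 -41 0
drop   → 48 -41 -41
/      → 48 1
-      → 47
dup    → 47 47
-      → 0
dup    → 0 0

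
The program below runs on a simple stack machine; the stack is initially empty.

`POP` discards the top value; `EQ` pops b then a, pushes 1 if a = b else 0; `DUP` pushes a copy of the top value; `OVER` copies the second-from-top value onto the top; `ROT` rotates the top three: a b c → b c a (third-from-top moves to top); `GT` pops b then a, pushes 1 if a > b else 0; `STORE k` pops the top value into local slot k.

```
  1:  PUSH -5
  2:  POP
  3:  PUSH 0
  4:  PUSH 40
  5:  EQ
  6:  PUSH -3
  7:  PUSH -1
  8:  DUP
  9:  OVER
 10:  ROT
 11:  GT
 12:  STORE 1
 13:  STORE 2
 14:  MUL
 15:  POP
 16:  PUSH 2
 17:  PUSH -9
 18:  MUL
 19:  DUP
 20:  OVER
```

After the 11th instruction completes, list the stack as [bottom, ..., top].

[0, -3, -1, 0]

PUSH -5 -> [-5]
POP     -> []
PUSH 0  -> [0]
PUSH 40 -> [0, 40]
EQ      -> [0]
PUSH -3 -> [0, -3]
PUSH -1 -> [0, -3, -1]
DUP     -> [0, -3, -1, -1]
OVER    -> [0, -3, -1, -1, -1]
ROT     -> [0, -3, -1, -1, -1]
GT      -> [0, -3, -1, 0]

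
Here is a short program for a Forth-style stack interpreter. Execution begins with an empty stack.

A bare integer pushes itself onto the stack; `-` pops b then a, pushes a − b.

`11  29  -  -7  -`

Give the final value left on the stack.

-11

11 : [11]
29 : [11, 29]
-  : [-18]
-7 : [-18, -7]
-  : [-11]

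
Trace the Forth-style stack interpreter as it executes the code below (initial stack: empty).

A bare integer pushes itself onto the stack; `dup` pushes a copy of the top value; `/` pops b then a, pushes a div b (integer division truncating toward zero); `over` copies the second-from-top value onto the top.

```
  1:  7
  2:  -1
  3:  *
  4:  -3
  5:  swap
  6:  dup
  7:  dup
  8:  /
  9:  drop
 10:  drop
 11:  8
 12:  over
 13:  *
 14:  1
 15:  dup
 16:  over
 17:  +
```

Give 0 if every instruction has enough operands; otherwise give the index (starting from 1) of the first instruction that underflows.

0

7     7
-1    7 -1
*     -7
-3    -7 -3
swap  -3 -7
dup   -3 -7 -7
dup   -3 -7 -7 -7
/     -3 -7 1
drop  -3 -7
drop  -3
8     -3 8
over  -3 8 -3
*     -3 -24
1     -3 -24 1
dup   -3 -24 1 1
over  -3 -24 1 1 1
+     -3 -24 1 2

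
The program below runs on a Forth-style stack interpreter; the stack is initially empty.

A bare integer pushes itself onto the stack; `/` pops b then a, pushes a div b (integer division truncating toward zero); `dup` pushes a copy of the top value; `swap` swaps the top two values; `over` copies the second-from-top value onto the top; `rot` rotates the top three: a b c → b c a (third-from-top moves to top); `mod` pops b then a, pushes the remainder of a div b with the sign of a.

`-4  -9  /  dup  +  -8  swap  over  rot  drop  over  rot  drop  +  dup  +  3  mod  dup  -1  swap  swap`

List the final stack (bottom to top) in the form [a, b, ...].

[-1, -1, -1]

-4   : -4
-9   : -4 -9
/    : 0
dup  : 0 0
+    : 0
-8   : 0 -8
swap : -8 0
over : -8 0 -8
rot  : 0 -8 -8
drop : 0 -8
over : 0 -8 0
rot  : -8 0 0
drop : -8 0
+    : -8
dup  : -8 -8
+    : -16
3    : -16 3
mod  : -1
dup  : -1 -1
-1   : -1 -1 -1
swap : -1 -1 -1
swap : -1 -1 -1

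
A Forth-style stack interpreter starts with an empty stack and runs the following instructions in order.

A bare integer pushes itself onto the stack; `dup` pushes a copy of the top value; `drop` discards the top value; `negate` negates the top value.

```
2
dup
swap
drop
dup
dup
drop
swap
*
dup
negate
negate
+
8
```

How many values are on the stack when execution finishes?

2

2       [2]
dup     [2, 2]
swap    [2, 2]
drop    [2]
dup     [2, 2]
dup     [2, 2, 2]
drop    [2, 2]
swap    [2, 2]
*       [4]
dup     [4, 4]
negate  [4, -4]
negate  [4, 4]
+       [8]
8       [8, 8]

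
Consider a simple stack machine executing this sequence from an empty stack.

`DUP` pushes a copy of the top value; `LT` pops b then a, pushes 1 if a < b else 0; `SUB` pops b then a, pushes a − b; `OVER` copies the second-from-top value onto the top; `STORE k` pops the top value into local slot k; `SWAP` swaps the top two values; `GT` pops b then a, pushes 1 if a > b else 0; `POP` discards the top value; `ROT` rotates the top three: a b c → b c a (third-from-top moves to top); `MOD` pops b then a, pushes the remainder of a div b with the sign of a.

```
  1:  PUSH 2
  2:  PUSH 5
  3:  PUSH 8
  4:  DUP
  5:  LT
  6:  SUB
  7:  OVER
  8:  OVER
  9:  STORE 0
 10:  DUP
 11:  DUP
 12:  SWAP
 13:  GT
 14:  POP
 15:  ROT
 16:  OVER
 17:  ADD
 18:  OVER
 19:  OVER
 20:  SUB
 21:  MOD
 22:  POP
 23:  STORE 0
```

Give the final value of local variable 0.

2

PUSH 2  : 2
PUSH 5  : 2 5
PUSH 8  : 2 5 8
DUP     : 2 5 8 8
LT      : 2 5 0
SUB     : 2 5
OVER    : 2 5 2
OVER    : 2 5 2 5
STORE 0 : 2 5 2
DUP     : 2 5 2 2
DUP     : 2 5 2 2 2
SWAP    : 2 5 2 2 2
GT      : 2 5 2 0
POP     : 2 5 2
ROT     : 5 2 2
OVER    : 5 2 2 2
ADD     : 5 2 4
OVER    : 5 2 4 2
OVER    : 5 2 4 2 4
SUB     : 5 2 4 -2
MOD     : 5 2 0
POP     : 5 2
STORE 0 : 5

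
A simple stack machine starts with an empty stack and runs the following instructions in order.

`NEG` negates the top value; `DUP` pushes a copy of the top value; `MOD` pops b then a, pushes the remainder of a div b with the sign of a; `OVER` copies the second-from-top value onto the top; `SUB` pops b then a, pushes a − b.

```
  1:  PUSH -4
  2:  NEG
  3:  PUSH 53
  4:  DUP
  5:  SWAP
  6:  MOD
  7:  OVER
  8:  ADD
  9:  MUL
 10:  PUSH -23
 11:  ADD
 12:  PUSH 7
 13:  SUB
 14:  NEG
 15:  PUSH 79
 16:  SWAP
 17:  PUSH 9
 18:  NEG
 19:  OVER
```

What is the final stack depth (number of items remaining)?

4

PUSH -4  : [-4]
NEG      : [4]
PUSH 53  : [4, 53]
DUP      : [4, 53, 53]
SWAP     : [4, 53, 53]
MOD      : [4, 0]
OVER     : [4, 0, 4]
ADD      : [4, 4]
MUL      : [16]
PUSH -23 : [16, -23]
ADD      : [-7]
PUSH 7   : [-7, 7]
SUB      : [-14]
NEG      : [14]
PUSH 79  : [14, 79]
SWAP     : [79, 14]
PUSH 9   : [79, 14, 9]
NEG      : [79, 14, -9]
OVER     : [79, 14, -9, 14]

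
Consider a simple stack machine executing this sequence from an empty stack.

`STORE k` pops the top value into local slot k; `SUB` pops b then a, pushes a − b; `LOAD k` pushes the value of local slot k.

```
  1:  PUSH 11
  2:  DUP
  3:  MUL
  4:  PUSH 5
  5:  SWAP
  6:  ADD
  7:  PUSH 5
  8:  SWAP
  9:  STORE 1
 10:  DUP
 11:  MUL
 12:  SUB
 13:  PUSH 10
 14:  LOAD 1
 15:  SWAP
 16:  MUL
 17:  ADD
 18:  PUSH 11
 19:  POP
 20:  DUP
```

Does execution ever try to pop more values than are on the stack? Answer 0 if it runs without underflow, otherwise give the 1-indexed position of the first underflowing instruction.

PUSH 11 : [11]
DUP     : [11, 11]
MUL     : [121]
PUSH 5  : [121, 5]
SWAP    : [5, 121]
ADD     : [126]
PUSH 5  : [126, 5]
SWAP    : [5, 126]
STORE 1 : [5]
DUP     : [5, 5]
MUL     : [25]
SUB  — needs 2 operands, stack has 1 → underflow

12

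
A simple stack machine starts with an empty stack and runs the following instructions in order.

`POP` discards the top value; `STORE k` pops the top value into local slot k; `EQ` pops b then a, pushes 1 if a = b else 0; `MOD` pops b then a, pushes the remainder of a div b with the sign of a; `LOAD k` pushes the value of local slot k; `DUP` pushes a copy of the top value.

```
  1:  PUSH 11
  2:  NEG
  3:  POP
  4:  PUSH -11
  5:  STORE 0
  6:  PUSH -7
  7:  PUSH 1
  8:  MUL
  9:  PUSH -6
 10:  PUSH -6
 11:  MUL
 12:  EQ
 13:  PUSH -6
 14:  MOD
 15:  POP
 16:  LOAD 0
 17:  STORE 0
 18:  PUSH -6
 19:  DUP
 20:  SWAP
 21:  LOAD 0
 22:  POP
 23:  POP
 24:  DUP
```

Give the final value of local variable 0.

-11

PUSH 11  → [11]
NEG      → [-11]
POP      → []
PUSH -11 → [-11]
STORE 0  → []
PUSH -7  → [-7]
PUSH 1   → [-7, 1]
MUL      → [-7]
PUSH -6  → [-7, -6]
PUSH -6  → [-7, -6, -6]
MUL      → [-7, 36]
EQ       → [0]
PUSH -6  → [0, -6]
MOD      → [0]
POP      → []
LOAD 0   → [-11]
STORE 0  → []
PUSH -6  → [-6]
DUP      → [-6, -6]
SWAP     → [-6, -6]
LOAD 0   → [-6, -6, -11]
POP      → [-6, -6]
POP      → [-6]
DUP      → [-6, -6]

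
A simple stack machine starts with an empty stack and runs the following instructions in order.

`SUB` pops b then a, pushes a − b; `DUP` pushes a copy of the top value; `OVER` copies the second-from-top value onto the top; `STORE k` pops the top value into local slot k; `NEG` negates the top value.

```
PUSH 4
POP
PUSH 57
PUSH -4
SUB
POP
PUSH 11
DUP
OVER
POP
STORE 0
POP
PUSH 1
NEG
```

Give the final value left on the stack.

-1

PUSH 4  → 4
POP     → (empty)
PUSH 57 → 57
PUSH -4 → 57 -4
SUB     → 61
POP     → (empty)
PUSH 11 → 11
DUP     → 11 11
OVER    → 11 11 11
POP     → 11 11
STORE 0 → 11
POP     → (empty)
PUSH 1  → 1
NEG     → -1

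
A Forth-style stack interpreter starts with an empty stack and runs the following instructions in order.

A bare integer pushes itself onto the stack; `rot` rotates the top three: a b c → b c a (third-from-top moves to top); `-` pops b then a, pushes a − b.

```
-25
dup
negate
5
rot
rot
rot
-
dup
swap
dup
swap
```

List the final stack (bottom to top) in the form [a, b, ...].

[-25, 20, 20, 20]

-25    : -25
dup    : -25 -25
negate : -25 25
5      : -25 25 5
rot    : 25 5 -25
rot    : 5 -25 25
rot    : -25 25 5
-      : -25 20
dup    : -25 20 20
swap   : -25 20 20
dup    : -25 20 20 20
swap   : -25 20 20 20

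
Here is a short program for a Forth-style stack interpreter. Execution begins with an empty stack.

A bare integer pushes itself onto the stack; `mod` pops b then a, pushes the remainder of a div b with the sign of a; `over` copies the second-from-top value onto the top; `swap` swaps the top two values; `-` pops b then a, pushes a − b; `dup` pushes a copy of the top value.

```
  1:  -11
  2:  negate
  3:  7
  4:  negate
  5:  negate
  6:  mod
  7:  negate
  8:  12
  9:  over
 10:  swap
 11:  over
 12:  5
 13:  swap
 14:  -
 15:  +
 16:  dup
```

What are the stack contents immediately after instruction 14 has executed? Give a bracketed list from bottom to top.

-11    -> [-11]
negate -> [11]
7      -> [11, 7]
negate -> [11, -7]
negate -> [11, 7]
mod    -> [4]
negate -> [-4]
12     -> [-4, 12]
over   -> [-4, 12, -4]
swap   -> [-4, -4, 12]
over   -> [-4, -4, 12, -4]
5      -> [-4, -4, 12, -4, 5]
swap   -> [-4, -4, 12, 5, -4]
-      -> [-4, -4, 12, 9]

[-4, -4, 12, 9]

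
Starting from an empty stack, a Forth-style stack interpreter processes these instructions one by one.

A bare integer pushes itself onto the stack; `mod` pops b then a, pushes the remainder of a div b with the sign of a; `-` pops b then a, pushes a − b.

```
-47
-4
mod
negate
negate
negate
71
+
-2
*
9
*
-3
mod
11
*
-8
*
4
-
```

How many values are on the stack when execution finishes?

-47    -> [-47]
-4     -> [-47, -4]
mod    -> [-3]
negate -> [3]
negate -> [-3]
negate -> [3]
71     -> [3, 71]
+      -> [74]
-2     -> [74, -2]
*      -> [-148]
9      -> [-148, 9]
*      -> [-1332]
-3     -> [-1332, -3]
mod    -> [0]
11     -> [0, 11]
*      -> [0]
-8     -> [0, -8]
*      -> [0]
4      -> [0, 4]
-      -> [-4]

1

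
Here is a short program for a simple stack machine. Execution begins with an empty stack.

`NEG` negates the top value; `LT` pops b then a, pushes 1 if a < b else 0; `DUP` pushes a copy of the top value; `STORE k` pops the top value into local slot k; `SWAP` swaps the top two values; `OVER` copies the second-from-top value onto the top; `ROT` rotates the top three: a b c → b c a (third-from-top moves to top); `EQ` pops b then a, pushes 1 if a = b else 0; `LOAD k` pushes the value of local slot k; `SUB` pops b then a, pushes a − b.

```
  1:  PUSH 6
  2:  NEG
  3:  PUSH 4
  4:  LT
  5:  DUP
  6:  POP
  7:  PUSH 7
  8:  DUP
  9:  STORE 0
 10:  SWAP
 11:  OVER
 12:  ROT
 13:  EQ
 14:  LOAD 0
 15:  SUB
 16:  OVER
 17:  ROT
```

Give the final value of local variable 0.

PUSH 6  → 6
NEG     → -6
PUSH 4  → -6 4
LT      → 1
DUP     → 1 1
POP     → 1
PUSH 7  → 1 7
DUP     → 1 7 7
STORE 0 → 1 7
SWAP    → 7 1
OVER    → 7 1 7
ROT     → 1 7 7
EQ      → 1 1
LOAD 0  → 1 1 7
SUB     → 1 -6
OVER    → 1 -6 1
ROT     → -6 1 1

7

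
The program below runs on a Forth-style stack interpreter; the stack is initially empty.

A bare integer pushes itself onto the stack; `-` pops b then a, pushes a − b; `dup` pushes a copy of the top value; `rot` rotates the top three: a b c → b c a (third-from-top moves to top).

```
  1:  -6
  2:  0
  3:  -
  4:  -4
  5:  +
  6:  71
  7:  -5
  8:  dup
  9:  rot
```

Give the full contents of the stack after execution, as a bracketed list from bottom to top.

-6  -> -6
0   -> -6 0
-   -> -6
-4  -> -6 -4
+   -> -10
71  -> -10 71
-5  -> -10 71 -5
dup -> -10 71 -5 -5
rot -> -10 -5 -5 71

[-10, -5, -5, 71]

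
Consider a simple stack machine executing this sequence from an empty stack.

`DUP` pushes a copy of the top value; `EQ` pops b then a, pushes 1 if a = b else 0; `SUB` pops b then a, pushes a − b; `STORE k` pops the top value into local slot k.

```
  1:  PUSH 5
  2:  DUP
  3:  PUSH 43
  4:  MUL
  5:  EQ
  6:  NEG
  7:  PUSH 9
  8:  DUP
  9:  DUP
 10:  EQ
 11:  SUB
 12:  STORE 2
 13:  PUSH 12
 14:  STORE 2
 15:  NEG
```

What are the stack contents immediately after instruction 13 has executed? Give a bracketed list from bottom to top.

[0, 12]

PUSH 5  : [5]
DUP     : [5, 5]
PUSH 43 : [5, 5, 43]
MUL     : [5, 215]
EQ      : [0]
NEG     : [0]
PUSH 9  : [0, 9]
DUP     : [0, 9, 9]
DUP     : [0, 9, 9, 9]
EQ      : [0, 9, 1]
SUB     : [0, 8]
STORE 2 : [0]
PUSH 12 : [0, 12]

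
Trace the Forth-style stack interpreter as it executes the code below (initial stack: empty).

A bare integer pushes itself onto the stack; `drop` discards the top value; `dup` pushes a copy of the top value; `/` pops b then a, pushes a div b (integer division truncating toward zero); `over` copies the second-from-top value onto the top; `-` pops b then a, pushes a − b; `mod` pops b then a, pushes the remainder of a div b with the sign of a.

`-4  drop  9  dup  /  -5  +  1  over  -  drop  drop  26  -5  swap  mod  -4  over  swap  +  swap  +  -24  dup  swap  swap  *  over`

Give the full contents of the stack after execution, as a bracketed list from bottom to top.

[-14, 576, -14]

-4   : [-4]
drop : []
9    : [9]
dup  : [9, 9]
/    : [1]
-5   : [1, -5]
+    : [-4]
1    : [-4, 1]
over : [-4, 1, -4]
-    : [-4, 5]
drop : [-4]
drop : []
26   : [26]
-5   : [26, -5]
swap : [-5, 26]
mod  : [-5]
-4   : [-5, -4]
over : [-5, -4, -5]
swap : [-5, -5, -4]
+    : [-5, -9]
swap : [-9, -5]
+    : [-14]
-24  : [-14, -24]
dup  : [-14, -24, -24]
swap : [-14, -24, -24]
swap : [-14, -24, -24]
*    : [-14, 576]
over : [-14, 576, -14]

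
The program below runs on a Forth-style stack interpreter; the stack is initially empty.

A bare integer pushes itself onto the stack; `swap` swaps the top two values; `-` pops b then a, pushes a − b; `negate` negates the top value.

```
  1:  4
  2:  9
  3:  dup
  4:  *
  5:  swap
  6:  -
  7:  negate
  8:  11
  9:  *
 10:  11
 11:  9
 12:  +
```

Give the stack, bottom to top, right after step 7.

[-77]

4      : 4
9      : 4 9
dup    : 4 9 9
*      : 4 81
swap   : 81 4
-      : 77
negate : -77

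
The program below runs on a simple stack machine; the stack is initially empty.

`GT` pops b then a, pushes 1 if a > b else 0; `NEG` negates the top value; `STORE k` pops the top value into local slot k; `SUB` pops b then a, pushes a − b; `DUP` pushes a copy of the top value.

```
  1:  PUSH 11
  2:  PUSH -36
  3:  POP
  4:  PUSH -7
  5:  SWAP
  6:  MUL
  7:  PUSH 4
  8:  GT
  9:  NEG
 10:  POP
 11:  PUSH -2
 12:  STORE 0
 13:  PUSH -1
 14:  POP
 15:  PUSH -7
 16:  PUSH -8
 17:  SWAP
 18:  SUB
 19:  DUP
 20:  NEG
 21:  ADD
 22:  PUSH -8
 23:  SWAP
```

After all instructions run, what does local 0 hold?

PUSH 11  → 11
PUSH -36 → 11 -36
POP      → 11
PUSH -7  → 11 -7
SWAP     → -7 11
MUL      → -77
PUSH 4   → -77 4
GT       → 0
NEG      → 0
POP      → (empty)
PUSH -2  → -2
STORE 0  → (empty)
PUSH -1  → -1
POP      → (empty)
PUSH -7  → -7
PUSH -8  → -7 -8
SWAP     → -8 -7
SUB      → -1
DUP      → -1 -1
NEG      → -1 1
ADD      → 0
PUSH -8  → 0 -8
SWAP     → -8 0

-2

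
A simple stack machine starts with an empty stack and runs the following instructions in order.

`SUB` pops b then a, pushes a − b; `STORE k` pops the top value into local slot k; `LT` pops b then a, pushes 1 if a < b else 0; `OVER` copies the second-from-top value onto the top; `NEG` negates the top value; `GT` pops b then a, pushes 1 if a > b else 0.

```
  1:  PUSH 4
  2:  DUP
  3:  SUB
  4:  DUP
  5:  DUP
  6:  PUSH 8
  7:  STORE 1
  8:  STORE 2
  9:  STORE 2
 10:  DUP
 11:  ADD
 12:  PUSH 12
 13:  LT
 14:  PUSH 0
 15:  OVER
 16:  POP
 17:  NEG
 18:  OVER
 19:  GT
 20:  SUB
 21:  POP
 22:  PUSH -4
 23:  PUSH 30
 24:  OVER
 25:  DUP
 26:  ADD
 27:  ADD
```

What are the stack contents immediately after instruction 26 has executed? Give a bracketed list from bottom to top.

[-4, 30, -8]

PUSH 4   [4]
DUP      [4, 4]
SUB      [0]
DUP      [0, 0]
DUP      [0, 0, 0]
PUSH 8   [0, 0, 0, 8]
STORE 1  [0, 0, 0]
STORE 2  [0, 0]
STORE 2  [0]
DUP      [0, 0]
ADD      [0]
PUSH 12  [0, 12]
LT       [1]
PUSH 0   [1, 0]
OVER     [1, 0, 1]
POP      [1, 0]
NEG      [1, 0]
OVER     [1, 0, 1]
GT       [1, 0]
SUB      [1]
POP      []
PUSH -4  [-4]
PUSH 30  [-4, 30]
OVER     [-4, 30, -4]
DUP      [-4, 30, -4, -4]
ADD      [-4, 30, -8]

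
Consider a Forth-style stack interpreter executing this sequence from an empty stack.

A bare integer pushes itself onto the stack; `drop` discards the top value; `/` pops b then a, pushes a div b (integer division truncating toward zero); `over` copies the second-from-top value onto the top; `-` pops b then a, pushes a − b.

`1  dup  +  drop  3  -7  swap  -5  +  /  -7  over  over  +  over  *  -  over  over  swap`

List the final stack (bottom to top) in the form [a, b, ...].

1    : 1
dup  : 1 1
+    : 2
drop : (empty)
3    : 3
-7   : 3 -7
swap : -7 3
-5   : -7 3 -5
+    : -7 -2
/    : 3
-7   : 3 -7
over : 3 -7 3
over : 3 -7 3 -7
+    : 3 -7 -4
over : 3 -7 -4 -7
*    : 3 -7 28
-    : 3 -35
over : 3 -35 3
over : 3 -35 3 -35
swap : 3 -35 -35 3

[3, -35, -35, 3]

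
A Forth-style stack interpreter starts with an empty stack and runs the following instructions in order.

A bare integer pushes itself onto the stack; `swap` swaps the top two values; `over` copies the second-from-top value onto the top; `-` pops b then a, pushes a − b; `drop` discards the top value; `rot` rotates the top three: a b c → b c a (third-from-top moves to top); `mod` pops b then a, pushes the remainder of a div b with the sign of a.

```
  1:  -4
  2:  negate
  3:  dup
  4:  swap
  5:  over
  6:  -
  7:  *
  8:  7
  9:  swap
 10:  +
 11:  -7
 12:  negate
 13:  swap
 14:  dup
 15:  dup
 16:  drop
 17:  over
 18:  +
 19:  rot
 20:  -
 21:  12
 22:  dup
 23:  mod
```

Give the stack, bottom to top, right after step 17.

[7, 7, 7, 7]

-4      -4
negate  4
dup     4 4
swap    4 4
over    4 4 4
-       4 0
*       0
7       0 7
swap    7 0
+       7
-7      7 -7
negate  7 7
swap    7 7
dup     7 7 7
dup     7 7 7 7
drop    7 7 7
over    7 7 7 7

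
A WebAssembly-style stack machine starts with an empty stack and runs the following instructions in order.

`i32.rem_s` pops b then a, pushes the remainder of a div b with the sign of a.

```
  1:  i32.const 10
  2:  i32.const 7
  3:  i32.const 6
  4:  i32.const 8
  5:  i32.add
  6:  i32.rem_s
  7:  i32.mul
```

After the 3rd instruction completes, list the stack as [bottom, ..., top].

i32.const 10  [10]
i32.const 7   [10, 7]
i32.const 6   [10, 7, 6]

[10, 7, 6]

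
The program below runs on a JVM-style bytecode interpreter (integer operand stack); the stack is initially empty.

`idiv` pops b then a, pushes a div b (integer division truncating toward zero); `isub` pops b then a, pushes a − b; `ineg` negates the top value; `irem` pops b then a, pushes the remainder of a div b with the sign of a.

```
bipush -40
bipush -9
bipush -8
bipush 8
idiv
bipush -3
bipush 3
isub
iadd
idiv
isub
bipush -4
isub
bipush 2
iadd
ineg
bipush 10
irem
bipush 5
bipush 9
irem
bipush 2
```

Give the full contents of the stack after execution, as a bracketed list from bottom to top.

bipush -40 -> -40
bipush -9  -> -40 -9
bipush -8  -> -40 -9 -8
bipush 8   -> -40 -9 -8 8
idiv       -> -40 -9 -1
bipush -3  -> -40 -9 -1 -3
bipush 3   -> -40 -9 -1 -3 3
isub       -> -40 -9 -1 -6
iadd       -> -40 -9 -7
idiv       -> -40 1
isub       -> -41
bipush -4  -> -41 -4
isub       -> -37
bipush 2   -> -37 2
iadd       -> -35
ineg       -> 35
bipush 10  -> 35 10
irem       -> 5
bipush 5   -> 5 5
bipush 9   -> 5 5 9
irem       -> 5 5
bipush 2   -> 5 5 2

[5, 5, 2]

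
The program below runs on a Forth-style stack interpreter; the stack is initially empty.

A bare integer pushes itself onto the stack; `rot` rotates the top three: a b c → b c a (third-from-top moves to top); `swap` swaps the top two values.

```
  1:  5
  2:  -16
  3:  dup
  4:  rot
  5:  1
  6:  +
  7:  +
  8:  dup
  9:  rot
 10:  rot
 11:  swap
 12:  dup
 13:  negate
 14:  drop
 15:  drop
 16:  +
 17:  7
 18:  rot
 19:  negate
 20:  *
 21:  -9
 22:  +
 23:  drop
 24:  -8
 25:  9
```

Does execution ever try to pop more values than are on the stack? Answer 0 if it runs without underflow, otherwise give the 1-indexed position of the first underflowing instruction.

18

5      : [5]
-16    : [5, -16]
dup    : [5, -16, -16]
rot    : [-16, -16, 5]
1      : [-16, -16, 5, 1]
+      : [-16, -16, 6]
+      : [-16, -10]
dup    : [-16, -10, -10]
rot    : [-10, -10, -16]
rot    : [-10, -16, -10]
swap   : [-10, -10, -16]
dup    : [-10, -10, -16, -16]
negate : [-10, -10, -16, 16]
drop   : [-10, -10, -16]
drop   : [-10, -10]
+      : [-20]
7      : [-20, 7]
rot  — needs 3 operands, stack has 2 → underflow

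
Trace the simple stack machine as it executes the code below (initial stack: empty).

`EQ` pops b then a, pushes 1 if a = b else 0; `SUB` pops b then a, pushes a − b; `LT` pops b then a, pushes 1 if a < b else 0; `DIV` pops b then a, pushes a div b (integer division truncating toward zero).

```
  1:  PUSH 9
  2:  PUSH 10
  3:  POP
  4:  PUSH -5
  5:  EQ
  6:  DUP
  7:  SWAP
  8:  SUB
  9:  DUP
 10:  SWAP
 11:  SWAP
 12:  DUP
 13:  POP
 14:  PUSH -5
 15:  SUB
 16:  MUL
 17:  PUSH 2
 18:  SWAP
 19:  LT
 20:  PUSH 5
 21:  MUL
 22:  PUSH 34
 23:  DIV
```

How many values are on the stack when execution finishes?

PUSH 9   9
PUSH 10  9 10
POP      9
PUSH -5  9 -5
EQ       0
DUP      0 0
SWAP     0 0
SUB      0
DUP      0 0
SWAP     0 0
SWAP     0 0
DUP      0 0 0
POP      0 0
PUSH -5  0 0 -5
SUB      0 5
MUL      0
PUSH 2   0 2
SWAP     2 0
LT       0
PUSH 5   0 5
MUL      0
PUSH 34  0 34
DIV      0

1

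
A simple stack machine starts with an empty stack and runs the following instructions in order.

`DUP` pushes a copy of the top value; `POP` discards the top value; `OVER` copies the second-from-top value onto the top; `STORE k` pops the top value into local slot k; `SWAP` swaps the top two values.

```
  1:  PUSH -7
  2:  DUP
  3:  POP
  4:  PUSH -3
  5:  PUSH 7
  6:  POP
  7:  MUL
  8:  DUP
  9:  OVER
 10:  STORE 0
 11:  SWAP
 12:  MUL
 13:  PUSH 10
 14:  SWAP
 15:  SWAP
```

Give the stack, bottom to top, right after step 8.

[21, 21]

PUSH -7 -> -7
DUP     -> -7 -7
POP     -> -7
PUSH -3 -> -7 -3
PUSH 7  -> -7 -3 7
POP     -> -7 -3
MUL     -> 21
DUP     -> 21 21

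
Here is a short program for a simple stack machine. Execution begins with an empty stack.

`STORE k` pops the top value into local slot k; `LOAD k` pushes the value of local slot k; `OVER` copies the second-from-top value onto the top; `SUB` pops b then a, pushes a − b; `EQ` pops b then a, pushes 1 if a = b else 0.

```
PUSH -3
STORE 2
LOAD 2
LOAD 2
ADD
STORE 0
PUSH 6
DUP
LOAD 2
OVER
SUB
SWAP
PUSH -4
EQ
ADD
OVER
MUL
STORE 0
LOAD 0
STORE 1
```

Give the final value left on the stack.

PUSH -3 -> [-3]
STORE 2 -> []
LOAD 2  -> [-3]
LOAD 2  -> [-3, -3]
ADD     -> [-6]
STORE 0 -> []
PUSH 6  -> [6]
DUP     -> [6, 6]
LOAD 2  -> [6, 6, -3]
OVER    -> [6, 6, -3, 6]
SUB     -> [6, 6, -9]
SWAP    -> [6, -9, 6]
PUSH -4 -> [6, -9, 6, -4]
EQ      -> [6, -9, 0]
ADD     -> [6, -9]
OVER    -> [6, -9, 6]
MUL     -> [6, -54]
STORE 0 -> [6]
LOAD 0  -> [6, -54]
STORE 1 -> [6]

6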